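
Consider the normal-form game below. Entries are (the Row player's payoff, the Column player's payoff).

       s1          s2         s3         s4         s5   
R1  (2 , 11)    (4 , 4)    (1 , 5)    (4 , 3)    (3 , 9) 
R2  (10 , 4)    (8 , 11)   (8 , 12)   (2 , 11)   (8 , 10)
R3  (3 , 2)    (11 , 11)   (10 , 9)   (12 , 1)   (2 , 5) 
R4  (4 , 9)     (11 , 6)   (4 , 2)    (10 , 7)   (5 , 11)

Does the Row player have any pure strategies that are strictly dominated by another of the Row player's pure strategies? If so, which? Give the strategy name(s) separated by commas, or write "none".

R1: dominated, since R4 does at least as well everywhere (s1: 4>2, s2: 11>4, s3: 4>1, s4: 10>4, s5: 5>3).
Nothing dominates R2: R1 at s1 (10>2); R3 at s1 (10>3); R4 at s1 (10>4).
Nothing dominates R3: R1 at s1 (3>2); R2 at s2 (11>8); R4 at s2 (11=11).
R4 is not dominated — it holds its own against R1 at s1 (4>2); R2 at s2 (11>8); R3 at s1 (4>3).

R1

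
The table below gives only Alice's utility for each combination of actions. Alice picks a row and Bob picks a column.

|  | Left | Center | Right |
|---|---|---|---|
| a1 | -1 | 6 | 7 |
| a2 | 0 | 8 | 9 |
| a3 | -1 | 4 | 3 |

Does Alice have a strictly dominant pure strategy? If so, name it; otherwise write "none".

a2

a2 vs a1: Left: 0>-1, Center: 8>6, Right: 9>7.
a2 vs a3: Left: 0>-1, Center: 8>4, Right: 9>3.
a2 strictly beats every other strategy against every opponent action, so it is strictly dominant.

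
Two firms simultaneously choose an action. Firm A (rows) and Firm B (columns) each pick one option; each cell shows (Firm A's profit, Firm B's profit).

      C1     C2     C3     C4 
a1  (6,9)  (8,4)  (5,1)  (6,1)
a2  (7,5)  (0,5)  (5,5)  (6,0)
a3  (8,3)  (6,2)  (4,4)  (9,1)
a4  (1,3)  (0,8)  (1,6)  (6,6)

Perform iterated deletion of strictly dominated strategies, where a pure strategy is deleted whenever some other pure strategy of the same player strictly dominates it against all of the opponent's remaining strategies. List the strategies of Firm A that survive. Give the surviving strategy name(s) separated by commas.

a1, a2, a3

Row a4 is eliminated: a3 beats it against every remaining column (C1: 8>1, C2: 6>0, C3: 4>1, C4: 9>6).
For Firm B, C1 strictly dominates C4 on the remaining rows (a1: 9>1, a2: 5>0, a3: 3>1); eliminate C4.
Among the remaining strategies, none is strictly dominated by another pure strategy of the same player, so the elimination stops.
Surviving strategies — Firm A: {a1, a2, a3}; Firm B: {C1, C2, C3}.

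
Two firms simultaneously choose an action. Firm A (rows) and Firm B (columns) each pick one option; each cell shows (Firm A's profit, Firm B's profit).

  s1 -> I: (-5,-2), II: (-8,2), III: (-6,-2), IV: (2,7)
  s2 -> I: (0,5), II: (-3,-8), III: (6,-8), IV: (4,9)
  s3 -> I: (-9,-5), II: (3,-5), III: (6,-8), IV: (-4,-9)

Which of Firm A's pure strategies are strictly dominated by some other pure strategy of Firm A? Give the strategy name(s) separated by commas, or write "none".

s1

s1: dominated, since s2 does at least as well everywhere (I: 0>-5, II: -3>-8, III: 6>-6, IV: 4>2).
Nothing dominates s2: s1 at I (0>-5); s3 at I (0>-9).
Nothing dominates s3: s1 at II (3>-8); s2 at II (3>-3).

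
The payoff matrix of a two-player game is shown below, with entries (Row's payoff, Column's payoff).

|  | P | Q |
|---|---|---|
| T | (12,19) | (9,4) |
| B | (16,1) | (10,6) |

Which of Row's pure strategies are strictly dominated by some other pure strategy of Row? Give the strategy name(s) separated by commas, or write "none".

T

T is strictly dominated by B (P: 16>12, Q: 10>9).
B is not dominated — it holds its own against T at P (16>12).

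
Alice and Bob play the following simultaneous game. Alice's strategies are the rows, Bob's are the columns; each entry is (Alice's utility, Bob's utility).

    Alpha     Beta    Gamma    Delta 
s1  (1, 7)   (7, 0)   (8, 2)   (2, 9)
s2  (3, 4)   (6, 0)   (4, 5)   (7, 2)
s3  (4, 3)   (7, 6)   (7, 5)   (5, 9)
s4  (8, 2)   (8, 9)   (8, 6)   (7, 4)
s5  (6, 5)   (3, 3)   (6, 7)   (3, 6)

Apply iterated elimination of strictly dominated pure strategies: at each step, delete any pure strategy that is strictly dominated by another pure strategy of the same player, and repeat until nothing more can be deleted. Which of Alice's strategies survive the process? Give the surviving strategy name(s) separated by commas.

For Alice, s4 strictly dominates s3 on the remaining columns (Alpha: 8>4, Beta: 8>7, Gamma: 8>7, Delta: 7>5); eliminate s3.
For Alice, s4 strictly dominates s5 on the remaining columns (Alpha: 8>6, Beta: 8>3, Gamma: 8>6, Delta: 7>3); eliminate s5.
Among the remaining strategies, none is strictly dominated by another pure strategy of the same player, so the elimination stops.
Surviving strategies — Alice: {s1, s2, s4}; Bob: {Alpha, Beta, Gamma, Delta}.

s1, s2, s4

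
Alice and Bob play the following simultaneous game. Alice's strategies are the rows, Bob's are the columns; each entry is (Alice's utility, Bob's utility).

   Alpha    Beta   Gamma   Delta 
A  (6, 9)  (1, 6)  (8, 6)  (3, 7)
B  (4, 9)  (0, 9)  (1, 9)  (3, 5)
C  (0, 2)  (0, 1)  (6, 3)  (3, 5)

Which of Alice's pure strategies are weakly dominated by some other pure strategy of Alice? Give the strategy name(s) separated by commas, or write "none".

A: no other strategy beats it everywhere (B at Alpha (6>4); C at Alpha (6>0)).
A weakly dominates B — Alpha: 6>4, Beta: 1>0, Gamma: 8>1, Delta: 3=3.
C: dominated, since A does at least as well everywhere (Alpha: 6>0, Beta: 1>0, Gamma: 8>6, Delta: 3=3).

B, C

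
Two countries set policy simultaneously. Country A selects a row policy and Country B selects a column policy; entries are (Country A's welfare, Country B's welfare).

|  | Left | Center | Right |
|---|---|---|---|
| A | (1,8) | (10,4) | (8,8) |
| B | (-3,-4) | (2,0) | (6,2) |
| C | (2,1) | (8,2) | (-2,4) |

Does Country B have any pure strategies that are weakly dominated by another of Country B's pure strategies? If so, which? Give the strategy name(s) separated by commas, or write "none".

Left: dominated, since Right does at least as well everywhere (A: 8=8, B: 2>-4, C: 4>1).
Center: dominated, since Right does at least as well everywhere (A: 8>4, B: 2>0, C: 4>2).
Right is not dominated — it holds its own against Left at B (2>-4); Center at A (8>4).

Left, Center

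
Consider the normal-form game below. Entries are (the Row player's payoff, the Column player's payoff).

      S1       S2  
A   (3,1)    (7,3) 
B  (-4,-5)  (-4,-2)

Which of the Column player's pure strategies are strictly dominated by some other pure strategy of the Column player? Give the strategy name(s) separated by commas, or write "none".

S1

S1 is strictly dominated by S2 (A: 3>1, B: -2>-5).
S2: no other strategy beats it everywhere (S1 at A (3>1)).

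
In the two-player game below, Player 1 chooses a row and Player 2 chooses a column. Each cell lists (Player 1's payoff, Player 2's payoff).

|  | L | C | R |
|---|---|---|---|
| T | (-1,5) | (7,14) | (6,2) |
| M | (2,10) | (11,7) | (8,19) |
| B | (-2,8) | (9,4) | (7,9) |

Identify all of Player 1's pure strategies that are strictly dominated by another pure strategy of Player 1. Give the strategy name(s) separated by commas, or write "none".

T, B

T is strictly dominated by M (L: 2>-1, C: 11>7, R: 8>6).
M: no other strategy beats it everywhere (T at L (2>-1); B at L (2>-2)).
M strictly dominates B — L: 2>-2, C: 11>9, R: 8>7.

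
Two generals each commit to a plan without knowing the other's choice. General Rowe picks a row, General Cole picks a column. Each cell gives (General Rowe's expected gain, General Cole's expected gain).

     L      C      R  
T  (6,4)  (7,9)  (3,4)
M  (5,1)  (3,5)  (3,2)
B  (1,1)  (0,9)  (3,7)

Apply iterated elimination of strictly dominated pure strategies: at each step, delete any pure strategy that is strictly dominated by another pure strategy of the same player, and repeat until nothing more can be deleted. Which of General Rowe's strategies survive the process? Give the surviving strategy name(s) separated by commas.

T

Column L is eliminated: C beats it against every remaining row (T: 9>4, M: 5>1, B: 9>1).
General Cole's strategy R is strictly dominated by C (T: 9>4, M: 5>2, B: 9>7) and is removed.
General Rowe's strategy M is strictly dominated by T (C: 7>3) and is removed.
General Rowe's strategy B is strictly dominated by T (C: 7>0) and is removed.
Among the remaining strategies, none is strictly dominated by another pure strategy of the same player, so the elimination stops.
Surviving strategies — General Rowe: {T}; General Cole: {C}.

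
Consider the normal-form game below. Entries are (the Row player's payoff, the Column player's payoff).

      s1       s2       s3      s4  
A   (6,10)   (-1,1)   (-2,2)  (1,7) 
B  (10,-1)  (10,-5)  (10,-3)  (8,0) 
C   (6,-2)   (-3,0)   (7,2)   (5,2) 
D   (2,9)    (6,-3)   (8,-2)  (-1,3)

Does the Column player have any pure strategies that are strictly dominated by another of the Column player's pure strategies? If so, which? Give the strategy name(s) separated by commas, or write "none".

Nothing dominates s1: s2 at A (10>1); s3 at A (10>2); s4 at A (10>7).
s2 is strictly dominated by s3 (A: 2>1, B: -3>-5, C: 2>0, D: -2>-3).
Nothing dominates s3: s1 at C (2>-2); s2 at A (2>1); s4 at C (2=2).
Nothing dominates s4: s1 at B (0>-1); s2 at A (7>1); s3 at A (7>2).

s2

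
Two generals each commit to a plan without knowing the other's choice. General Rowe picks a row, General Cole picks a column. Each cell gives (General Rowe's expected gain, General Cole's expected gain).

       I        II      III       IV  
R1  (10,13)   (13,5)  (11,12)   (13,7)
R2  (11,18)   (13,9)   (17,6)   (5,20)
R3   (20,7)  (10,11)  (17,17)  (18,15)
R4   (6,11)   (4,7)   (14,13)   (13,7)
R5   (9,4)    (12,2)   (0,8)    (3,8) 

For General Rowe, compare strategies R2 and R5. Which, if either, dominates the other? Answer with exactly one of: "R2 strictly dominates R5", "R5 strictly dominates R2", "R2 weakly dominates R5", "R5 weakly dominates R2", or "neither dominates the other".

R2 strictly dominates R5

R2's payoffs vs R5's, by General Cole's action — I: 11>9, II: 13>12, III: 17>0, IV: 5>3.
Every comparison favours R2, so R2 strictly dominates R5.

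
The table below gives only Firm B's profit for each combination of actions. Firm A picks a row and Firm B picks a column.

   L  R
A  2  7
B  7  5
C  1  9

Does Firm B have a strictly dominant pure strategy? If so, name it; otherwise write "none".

none

L fails to dominate R at A (2<7).
R fails to dominate L at B (5<7).
No single strategy dominates all the others.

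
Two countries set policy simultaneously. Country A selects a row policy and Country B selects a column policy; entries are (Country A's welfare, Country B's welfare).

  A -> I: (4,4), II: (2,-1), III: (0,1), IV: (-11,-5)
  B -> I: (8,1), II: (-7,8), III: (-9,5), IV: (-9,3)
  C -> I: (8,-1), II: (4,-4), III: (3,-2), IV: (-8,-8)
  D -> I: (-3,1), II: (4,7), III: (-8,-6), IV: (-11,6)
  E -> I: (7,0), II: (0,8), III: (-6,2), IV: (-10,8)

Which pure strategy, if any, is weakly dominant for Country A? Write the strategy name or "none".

C vs A: I: 8>4, II: 4>2, III: 3>0, IV: -8>-11.
C vs B: I: 8=8, II: 4>-7, III: 3>-9, IV: -8>-9.
C vs D: I: 8>-3, II: 4=4, III: 3>-8, IV: -8>-11.
C vs E: I: 8>7, II: 4>0, III: 3>-6, IV: -8>-10.
C is at least as good as every other strategy against every opponent action, so it is weakly dominant.

C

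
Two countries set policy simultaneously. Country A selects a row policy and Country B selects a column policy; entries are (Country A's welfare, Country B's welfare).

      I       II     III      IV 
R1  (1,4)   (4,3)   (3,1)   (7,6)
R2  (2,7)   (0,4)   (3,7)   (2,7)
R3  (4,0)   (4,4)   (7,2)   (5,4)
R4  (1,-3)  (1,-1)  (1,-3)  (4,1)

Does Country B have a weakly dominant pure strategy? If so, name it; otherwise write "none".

IV vs I: R1: 6>4, R2: 7=7, R3: 4>0, R4: 1>-3.
IV vs II: R1: 6>3, R2: 7>4, R3: 4=4, R4: 1>-1.
IV vs III: R1: 6>1, R2: 7=7, R3: 4>2, R4: 1>-3.
IV is at least as good as every other strategy against every opponent action, so it is weakly dominant.

IV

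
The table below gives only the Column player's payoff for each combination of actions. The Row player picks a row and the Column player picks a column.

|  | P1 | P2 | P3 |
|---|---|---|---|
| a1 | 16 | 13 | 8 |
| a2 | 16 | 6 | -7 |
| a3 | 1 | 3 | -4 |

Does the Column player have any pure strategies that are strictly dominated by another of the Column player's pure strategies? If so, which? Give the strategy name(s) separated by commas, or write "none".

P1 is not dominated — it holds its own against P2 at a1 (16>13); P3 at a1 (16>8).
Nothing dominates P2: P1 at a3 (3>1); P3 at a1 (13>8).
P3: dominated, since P1 does at least as well everywhere (a1: 16>8, a2: 16>-7, a3: 1>-4).

P3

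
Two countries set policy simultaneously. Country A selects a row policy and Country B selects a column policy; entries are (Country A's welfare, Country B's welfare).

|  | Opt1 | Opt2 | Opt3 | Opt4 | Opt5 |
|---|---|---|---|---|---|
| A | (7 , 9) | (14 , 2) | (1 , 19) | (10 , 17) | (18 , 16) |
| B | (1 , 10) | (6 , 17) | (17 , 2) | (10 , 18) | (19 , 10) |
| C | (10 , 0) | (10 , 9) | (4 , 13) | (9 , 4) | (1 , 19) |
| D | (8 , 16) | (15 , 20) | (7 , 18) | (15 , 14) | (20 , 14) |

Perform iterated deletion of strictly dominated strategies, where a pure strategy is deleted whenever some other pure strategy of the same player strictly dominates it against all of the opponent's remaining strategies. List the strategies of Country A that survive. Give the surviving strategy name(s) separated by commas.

D

Row A is eliminated: D beats it against every remaining column (Opt1: 8>7, Opt2: 15>14, Opt3: 7>1, Opt4: 15>10, Opt5: 20>18).
For Country B, Opt2 strictly dominates Opt1 on the remaining rows (B: 17>10, C: 9>0, D: 20>16); eliminate Opt1.
For Country A, D strictly dominates C on the remaining columns (Opt2: 15>10, Opt3: 7>4, Opt4: 15>9, Opt5: 20>1); eliminate C.
For Country B, Opt2 strictly dominates Opt3 on the remaining rows (B: 17>2, D: 20>18); eliminate Opt3.
For Country A, D strictly dominates B on the remaining columns (Opt2: 15>6, Opt4: 15>10, Opt5: 20>19); eliminate B.
For Country B, Opt2 strictly dominates Opt4 on the remaining rows (D: 20>14); eliminate Opt4.
Column Opt5 is eliminated: Opt2 beats it against every remaining row (D: 20>14).
Among the remaining strategies, none is strictly dominated by another pure strategy of the same player, so the elimination stops.
Surviving strategies — Country A: {D}; Country B: {Opt2}.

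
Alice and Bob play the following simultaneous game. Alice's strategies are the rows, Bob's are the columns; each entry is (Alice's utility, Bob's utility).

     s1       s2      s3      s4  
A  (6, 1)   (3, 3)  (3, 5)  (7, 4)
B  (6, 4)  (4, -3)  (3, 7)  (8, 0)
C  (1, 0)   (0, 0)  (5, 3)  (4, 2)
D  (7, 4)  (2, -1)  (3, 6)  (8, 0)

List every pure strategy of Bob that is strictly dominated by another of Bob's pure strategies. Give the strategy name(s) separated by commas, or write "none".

s1, s2, s4

s1: dominated, since s3 does at least as well everywhere (A: 5>1, B: 7>4, C: 3>0, D: 6>4).
s2 is strictly dominated by s3 (A: 5>3, B: 7>-3, C: 3>0, D: 6>-1).
s3: no other strategy beats it everywhere (s1 at A (5>1); s2 at A (5>3); s4 at A (5>4)).
s4 is strictly dominated by s3 (A: 5>4, B: 7>0, C: 3>2, D: 6>0).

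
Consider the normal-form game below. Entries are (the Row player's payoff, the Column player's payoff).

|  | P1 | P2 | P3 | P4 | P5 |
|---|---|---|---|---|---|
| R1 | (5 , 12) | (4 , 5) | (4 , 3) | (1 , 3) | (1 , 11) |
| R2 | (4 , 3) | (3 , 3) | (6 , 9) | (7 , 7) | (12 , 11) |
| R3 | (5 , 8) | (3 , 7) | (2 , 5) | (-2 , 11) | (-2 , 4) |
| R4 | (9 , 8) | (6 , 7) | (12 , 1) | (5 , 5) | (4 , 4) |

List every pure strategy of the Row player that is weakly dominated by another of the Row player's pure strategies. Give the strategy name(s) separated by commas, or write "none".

R1, R3

R1 is weakly dominated by R4 (P1: 9>5, P2: 6>4, P3: 12>4, P4: 5>1, P5: 4>1).
R2: no other strategy beats it everywhere (R1 at P3 (6>4); R3 at P3 (6>2); R4 at P4 (7>5)).
R3 is weakly dominated by R1 (P1: 5=5, P2: 4>3, P3: 4>2, P4: 1>-2, P5: 1>-2).
R4 is not dominated — it holds its own against R1 at P1 (9>5); R2 at P1 (9>4); R3 at P1 (9>5).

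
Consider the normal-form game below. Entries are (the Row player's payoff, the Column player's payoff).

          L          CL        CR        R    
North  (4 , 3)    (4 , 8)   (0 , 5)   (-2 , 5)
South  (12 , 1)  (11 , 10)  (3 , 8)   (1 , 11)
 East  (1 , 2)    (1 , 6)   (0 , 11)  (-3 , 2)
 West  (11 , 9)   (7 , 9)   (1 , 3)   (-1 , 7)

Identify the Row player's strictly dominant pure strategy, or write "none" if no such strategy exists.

South vs North: L: 12>4, CL: 11>4, CR: 3>0, R: 1>-2.
South vs East: L: 12>1, CL: 11>1, CR: 3>0, R: 1>-3.
South vs West: L: 12>11, CL: 11>7, CR: 3>1, R: 1>-1.
South strictly beats every other strategy against every opponent action, so it is strictly dominant.

South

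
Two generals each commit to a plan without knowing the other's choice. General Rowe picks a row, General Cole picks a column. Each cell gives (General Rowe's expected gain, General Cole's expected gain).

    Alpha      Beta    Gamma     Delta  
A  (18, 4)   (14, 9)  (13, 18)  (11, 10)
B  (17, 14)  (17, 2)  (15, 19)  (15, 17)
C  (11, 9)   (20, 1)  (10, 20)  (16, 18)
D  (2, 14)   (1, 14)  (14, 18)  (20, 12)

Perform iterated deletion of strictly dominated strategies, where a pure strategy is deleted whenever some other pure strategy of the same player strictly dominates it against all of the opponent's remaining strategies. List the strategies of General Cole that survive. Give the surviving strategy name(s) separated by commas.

Column Alpha is eliminated: Gamma beats it against every remaining row (A: 18>4, B: 19>14, C: 20>9, D: 18>14).
Row A is eliminated: B beats it against every remaining column (Beta: 17>14, Gamma: 15>13, Delta: 15>11).
Column Beta is eliminated: Gamma beats it against every remaining row (B: 19>2, C: 20>1, D: 18>14).
General Rowe's strategy C is strictly dominated by D (Gamma: 14>10, Delta: 20>16) and is removed.
For General Cole, Gamma strictly dominates Delta on the remaining rows (B: 19>17, D: 18>12); eliminate Delta.
General Rowe's strategy D is strictly dominated by B (Gamma: 15>14) and is removed.
Among the remaining strategies, none is strictly dominated by another pure strategy of the same player, so the elimination stops.
Surviving strategies — General Rowe: {B}; General Cole: {Gamma}.

Gamma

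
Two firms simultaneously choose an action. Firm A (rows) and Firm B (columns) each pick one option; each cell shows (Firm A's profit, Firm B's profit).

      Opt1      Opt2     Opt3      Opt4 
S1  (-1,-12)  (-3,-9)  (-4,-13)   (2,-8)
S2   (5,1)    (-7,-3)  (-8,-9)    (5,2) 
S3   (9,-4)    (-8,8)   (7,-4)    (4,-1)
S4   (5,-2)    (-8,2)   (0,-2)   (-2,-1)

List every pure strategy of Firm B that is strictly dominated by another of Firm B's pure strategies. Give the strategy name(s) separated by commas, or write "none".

Opt1 is strictly dominated by Opt4 (S1: -8>-12, S2: 2>1, S3: -1>-4, S4: -1>-2).
Opt2: no other strategy beats it everywhere (Opt1 at S1 (-9>-12); Opt3 at S1 (-9>-13); Opt4 at S3 (8>-1)).
Opt3 is strictly dominated by Opt2 (S1: -9>-13, S2: -3>-9, S3: 8>-4, S4: 2>-2).
Nothing dominates Opt4: Opt1 at S1 (-8>-12); Opt2 at S1 (-8>-9); Opt3 at S1 (-8>-13).

Opt1, Opt3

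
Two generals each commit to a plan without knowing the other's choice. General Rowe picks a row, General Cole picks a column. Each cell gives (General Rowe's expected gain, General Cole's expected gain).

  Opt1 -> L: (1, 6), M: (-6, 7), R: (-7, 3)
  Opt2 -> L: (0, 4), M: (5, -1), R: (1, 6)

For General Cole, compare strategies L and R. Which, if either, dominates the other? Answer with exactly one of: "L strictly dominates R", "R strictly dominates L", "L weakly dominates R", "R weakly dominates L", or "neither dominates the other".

L's payoffs vs R's, by General Rowe's action — Opt1: 6>3, Opt2: 4<6.
L does better at Opt1 but worse at Opt2; neither strategy dominates the other.

neither dominates the other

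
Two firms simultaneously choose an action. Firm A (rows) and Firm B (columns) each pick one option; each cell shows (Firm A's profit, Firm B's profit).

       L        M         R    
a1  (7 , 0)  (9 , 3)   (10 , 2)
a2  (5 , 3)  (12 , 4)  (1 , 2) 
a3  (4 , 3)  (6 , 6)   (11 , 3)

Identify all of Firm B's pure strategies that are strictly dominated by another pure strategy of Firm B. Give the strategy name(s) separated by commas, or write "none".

L is strictly dominated by M (a1: 3>0, a2: 4>3, a3: 6>3).
M is not dominated — it holds its own against L at a1 (3>0); R at a1 (3>2).
R: dominated, since M does at least as well everywhere (a1: 3>2, a2: 4>2, a3: 6>3).

L, R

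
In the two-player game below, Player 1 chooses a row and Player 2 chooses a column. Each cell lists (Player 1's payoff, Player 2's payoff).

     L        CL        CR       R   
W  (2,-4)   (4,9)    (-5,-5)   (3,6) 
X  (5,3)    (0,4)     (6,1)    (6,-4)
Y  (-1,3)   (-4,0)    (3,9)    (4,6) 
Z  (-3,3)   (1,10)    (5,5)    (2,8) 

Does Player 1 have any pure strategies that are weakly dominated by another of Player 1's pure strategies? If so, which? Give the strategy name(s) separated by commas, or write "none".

W: no other strategy beats it everywhere (X at CL (4>0); Y at L (2>-1); Z at L (2>-3)).
X: no other strategy beats it everywhere (W at L (5>2); Y at L (5>-1); Z at L (5>-3)).
X weakly dominates Y — L: 5>-1, CL: 0>-4, CR: 6>3, R: 6>4.
Nothing dominates Z: W at CR (5>-5); X at CL (1>0); Y at CL (1>-4).

Y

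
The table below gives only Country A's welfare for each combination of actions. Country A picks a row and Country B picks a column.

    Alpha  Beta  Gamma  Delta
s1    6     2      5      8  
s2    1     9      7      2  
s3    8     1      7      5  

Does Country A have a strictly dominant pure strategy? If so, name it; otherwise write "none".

s1 fails to dominate s2 at Beta (2<9).
s2 fails to dominate s1 at Alpha (1<6).
s3 fails to dominate s1 at Beta (1<2).
No single strategy dominates all the others.

none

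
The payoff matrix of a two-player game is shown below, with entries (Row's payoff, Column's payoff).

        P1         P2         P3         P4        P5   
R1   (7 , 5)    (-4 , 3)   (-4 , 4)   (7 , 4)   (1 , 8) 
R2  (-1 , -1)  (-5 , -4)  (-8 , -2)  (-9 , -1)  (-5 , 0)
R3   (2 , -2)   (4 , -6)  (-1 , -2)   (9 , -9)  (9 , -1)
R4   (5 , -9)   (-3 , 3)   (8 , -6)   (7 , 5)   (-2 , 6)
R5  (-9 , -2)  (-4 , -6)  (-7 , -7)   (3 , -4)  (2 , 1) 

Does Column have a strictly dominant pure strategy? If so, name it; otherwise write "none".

P5

P5 vs P1: R1: 8>5, R2: 0>-1, R3: -1>-2, R4: 6>-9, R5: 1>-2.
P5 vs P2: R1: 8>3, R2: 0>-4, R3: -1>-6, R4: 6>3, R5: 1>-6.
P5 vs P3: R1: 8>4, R2: 0>-2, R3: -1>-2, R4: 6>-6, R5: 1>-7.
P5 vs P4: R1: 8>4, R2: 0>-1, R3: -1>-9, R4: 6>5, R5: 1>-4.
P5 strictly beats every other strategy against every opponent action, so it is strictly dominant.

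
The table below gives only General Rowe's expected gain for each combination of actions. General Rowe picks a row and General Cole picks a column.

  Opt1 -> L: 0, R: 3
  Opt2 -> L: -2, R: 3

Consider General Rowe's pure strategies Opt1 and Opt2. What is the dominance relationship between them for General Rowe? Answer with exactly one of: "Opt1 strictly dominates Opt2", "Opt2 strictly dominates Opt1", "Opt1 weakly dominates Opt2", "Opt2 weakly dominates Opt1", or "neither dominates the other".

Compare Opt1 to Opt2 across every action of General Cole: L: 0>-2, R: 3=3.
Opt1 is at least as good everywhere and strictly better somewhere (tied only at R), so Opt1 weakly but not strictly dominates Opt2.

Opt1 weakly dominates Opt2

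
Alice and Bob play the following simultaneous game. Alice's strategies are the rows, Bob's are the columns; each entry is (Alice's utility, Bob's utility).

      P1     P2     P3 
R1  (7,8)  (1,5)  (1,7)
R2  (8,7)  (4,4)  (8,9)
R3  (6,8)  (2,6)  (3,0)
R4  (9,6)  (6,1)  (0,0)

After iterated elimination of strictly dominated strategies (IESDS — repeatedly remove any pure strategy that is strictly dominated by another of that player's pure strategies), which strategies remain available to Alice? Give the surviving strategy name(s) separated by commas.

Row R1 is eliminated: R2 beats it against every remaining column (P1: 8>7, P2: 4>1, P3: 8>1).
Alice's strategy R3 is strictly dominated by R2 (P1: 8>6, P2: 4>2, P3: 8>3) and is removed.
For Bob, P1 strictly dominates P2 on the remaining rows (R2: 7>4, R4: 6>1); eliminate P2.
Among the remaining strategies, none is strictly dominated by another pure strategy of the same player, so the elimination stops.
Surviving strategies — Alice: {R2, R4}; Bob: {P1, P3}.

R2, R4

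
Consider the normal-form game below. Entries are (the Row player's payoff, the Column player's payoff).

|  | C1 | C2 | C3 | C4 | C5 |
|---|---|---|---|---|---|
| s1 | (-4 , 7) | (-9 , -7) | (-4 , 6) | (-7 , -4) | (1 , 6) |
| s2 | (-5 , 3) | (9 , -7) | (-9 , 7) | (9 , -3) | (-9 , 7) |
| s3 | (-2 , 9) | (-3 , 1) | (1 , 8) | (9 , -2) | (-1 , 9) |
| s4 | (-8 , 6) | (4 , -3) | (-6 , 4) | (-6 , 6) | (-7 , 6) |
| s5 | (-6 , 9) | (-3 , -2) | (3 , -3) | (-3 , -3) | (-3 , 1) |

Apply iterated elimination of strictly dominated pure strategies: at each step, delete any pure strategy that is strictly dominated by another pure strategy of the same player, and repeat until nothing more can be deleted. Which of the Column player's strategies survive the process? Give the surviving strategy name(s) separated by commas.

C1, C5

Column C2 is eliminated: C1 beats it against every remaining row (s1: 7>-7, s2: 3>-7, s3: 9>1, s4: 6>-3, s5: 9>-2).
The Row player's strategy s4 is strictly dominated by s3 (C1: -2>-8, C3: 1>-6, C4: 9>-6, C5: -1>-7) and is removed.
Column C4 is eliminated: C1 beats it against every remaining row (s1: 7>-4, s2: 3>-3, s3: 9>-2, s5: 9>-3).
Row s2 is eliminated: s1 beats it against every remaining column (C1: -4>-5, C3: -4>-9, C5: 1>-9).
For the Column player, C1 strictly dominates C3 on the remaining rows (s1: 7>6, s3: 9>8, s5: 9>-3); eliminate C3.
Row s5 is eliminated: s1 beats it against every remaining column (C1: -4>-6, C5: 1>-3).
Among the remaining strategies, none is strictly dominated by another pure strategy of the same player, so the elimination stops.
Surviving strategies — the Row player: {s1, s3}; the Column player: {C1, C5}.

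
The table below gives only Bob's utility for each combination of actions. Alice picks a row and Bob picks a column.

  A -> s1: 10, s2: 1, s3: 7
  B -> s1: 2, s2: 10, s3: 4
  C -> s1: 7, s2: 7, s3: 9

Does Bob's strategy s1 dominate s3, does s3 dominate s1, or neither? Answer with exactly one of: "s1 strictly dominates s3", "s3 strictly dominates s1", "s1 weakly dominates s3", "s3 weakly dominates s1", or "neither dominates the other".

neither dominates the other

s1's payoffs vs s3's, by Alice's action — A: 10>7, B: 2<4, C: 7<9.
s1 does better at A but worse at B, C; neither strategy dominates the other.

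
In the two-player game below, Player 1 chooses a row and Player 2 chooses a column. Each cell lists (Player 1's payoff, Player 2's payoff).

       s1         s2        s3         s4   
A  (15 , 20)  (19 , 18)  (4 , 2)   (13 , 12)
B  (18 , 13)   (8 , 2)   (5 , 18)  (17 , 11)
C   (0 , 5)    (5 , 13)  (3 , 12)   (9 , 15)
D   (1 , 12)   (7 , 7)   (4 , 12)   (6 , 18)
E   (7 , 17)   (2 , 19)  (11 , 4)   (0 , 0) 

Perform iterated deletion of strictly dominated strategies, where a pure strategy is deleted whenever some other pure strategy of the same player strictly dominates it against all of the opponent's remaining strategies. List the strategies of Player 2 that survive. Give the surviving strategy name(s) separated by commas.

s1, s2, s3

For Player 1, A strictly dominates C on the remaining columns (s1: 15>0, s2: 19>5, s3: 4>3, s4: 13>9); eliminate C.
For Player 1, B strictly dominates D on the remaining columns (s1: 18>1, s2: 8>7, s3: 5>4, s4: 17>6); eliminate D.
Column s4 is eliminated: s1 beats it against every remaining row (A: 20>12, B: 13>11, E: 17>0).
Among the remaining strategies, none is strictly dominated by another pure strategy of the same player, so the elimination stops.
Surviving strategies — Player 1: {A, B, E}; Player 2: {s1, s2, s3}.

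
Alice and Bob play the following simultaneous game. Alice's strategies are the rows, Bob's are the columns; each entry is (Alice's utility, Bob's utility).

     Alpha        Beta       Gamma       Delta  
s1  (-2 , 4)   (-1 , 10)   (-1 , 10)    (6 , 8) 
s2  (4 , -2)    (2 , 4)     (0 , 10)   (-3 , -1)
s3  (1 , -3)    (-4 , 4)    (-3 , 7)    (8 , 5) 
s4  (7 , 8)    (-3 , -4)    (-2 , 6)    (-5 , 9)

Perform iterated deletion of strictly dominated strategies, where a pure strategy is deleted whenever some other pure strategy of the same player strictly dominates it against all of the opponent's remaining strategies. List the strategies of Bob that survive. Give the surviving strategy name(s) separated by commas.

Gamma

Column Alpha is eliminated: Delta beats it against every remaining row (s1: 8>4, s2: -1>-2, s3: 5>-3, s4: 9>8).
Alice's strategy s4 is strictly dominated by s1 (Beta: -1>-3, Gamma: -1>-2, Delta: 6>-5) and is removed.
Bob's strategy Delta is strictly dominated by Gamma (s1: 10>8, s2: 10>-1, s3: 7>5) and is removed.
Row s1 is eliminated: s2 beats it against every remaining column (Beta: 2>-1, Gamma: 0>-1).
For Alice, s2 strictly dominates s3 on the remaining columns (Beta: 2>-4, Gamma: 0>-3); eliminate s3.
For Bob, Gamma strictly dominates Beta on the remaining rows (s2: 10>4); eliminate Beta.
Among the remaining strategies, none is strictly dominated by another pure strategy of the same player, so the elimination stops.
Surviving strategies — Alice: {s2}; Bob: {Gamma}.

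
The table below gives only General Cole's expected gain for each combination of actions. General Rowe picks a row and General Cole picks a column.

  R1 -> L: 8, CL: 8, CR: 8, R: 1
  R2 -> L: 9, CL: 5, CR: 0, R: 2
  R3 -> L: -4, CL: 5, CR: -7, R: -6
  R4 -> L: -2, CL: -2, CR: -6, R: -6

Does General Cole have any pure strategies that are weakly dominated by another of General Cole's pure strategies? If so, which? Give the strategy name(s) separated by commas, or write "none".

L: no other strategy beats it everywhere (CL at R2 (9>5); CR at R2 (9>0); R at R1 (8>1)).
Nothing dominates CL: L at R3 (5>-4); CR at R2 (5>0); R at R1 (8>1).
CR is weakly dominated by L (R1: 8=8, R2: 9>0, R3: -4>-7, R4: -2>-6).
R is weakly dominated by L (R1: 8>1, R2: 9>2, R3: -4>-6, R4: -2>-6).

CR, R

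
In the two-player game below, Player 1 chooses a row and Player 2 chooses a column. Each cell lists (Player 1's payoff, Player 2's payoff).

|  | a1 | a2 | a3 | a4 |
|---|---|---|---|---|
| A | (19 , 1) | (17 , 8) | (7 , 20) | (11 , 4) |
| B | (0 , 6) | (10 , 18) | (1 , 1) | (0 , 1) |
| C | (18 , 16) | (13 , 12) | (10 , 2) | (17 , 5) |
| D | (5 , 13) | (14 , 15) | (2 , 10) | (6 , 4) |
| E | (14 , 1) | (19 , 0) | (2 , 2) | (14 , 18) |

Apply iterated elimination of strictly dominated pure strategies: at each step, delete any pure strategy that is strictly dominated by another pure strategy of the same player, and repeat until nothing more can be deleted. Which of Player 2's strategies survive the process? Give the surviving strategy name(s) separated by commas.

a1, a2, a3, a4

Row B is eliminated: A beats it against every remaining column (a1: 19>0, a2: 17>10, a3: 7>1, a4: 11>0).
Player 1's strategy D is strictly dominated by A (a1: 19>5, a2: 17>14, a3: 7>2, a4: 11>6) and is removed.
Among the remaining strategies, none is strictly dominated by another pure strategy of the same player, so the elimination stops.
Surviving strategies — Player 1: {A, C, E}; Player 2: {a1, a2, a3, a4}.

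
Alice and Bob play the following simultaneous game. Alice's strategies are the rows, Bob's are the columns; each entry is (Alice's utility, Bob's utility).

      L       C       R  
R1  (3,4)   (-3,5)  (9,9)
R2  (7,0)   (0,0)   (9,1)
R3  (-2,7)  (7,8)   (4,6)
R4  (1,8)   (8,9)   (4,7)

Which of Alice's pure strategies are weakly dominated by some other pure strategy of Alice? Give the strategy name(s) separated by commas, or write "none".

R2 weakly dominates R1 — L: 7>3, C: 0>-3, R: 9=9.
R2 is not dominated — it holds its own against R1 at L (7>3); R3 at L (7>-2); R4 at L (7>1).
R3 is weakly dominated by R4 (L: 1>-2, C: 8>7, R: 4=4).
R4 is not dominated — it holds its own against R1 at C (8>-3); R2 at C (8>0); R3 at L (1>-2).

R1, R3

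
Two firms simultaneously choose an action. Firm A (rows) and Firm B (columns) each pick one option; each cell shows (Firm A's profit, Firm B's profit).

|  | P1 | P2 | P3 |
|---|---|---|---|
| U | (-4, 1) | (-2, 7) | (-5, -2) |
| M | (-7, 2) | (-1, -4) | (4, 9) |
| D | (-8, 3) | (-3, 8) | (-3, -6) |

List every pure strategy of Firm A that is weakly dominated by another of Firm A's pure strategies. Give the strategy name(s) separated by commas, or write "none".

U is not dominated — it holds its own against M at P1 (-4>-7); D at P1 (-4>-8).
Nothing dominates M: U at P2 (-1>-2); D at P1 (-7>-8).
M weakly dominates D — P1: -7>-8, P2: -1>-3, P3: 4>-3.

D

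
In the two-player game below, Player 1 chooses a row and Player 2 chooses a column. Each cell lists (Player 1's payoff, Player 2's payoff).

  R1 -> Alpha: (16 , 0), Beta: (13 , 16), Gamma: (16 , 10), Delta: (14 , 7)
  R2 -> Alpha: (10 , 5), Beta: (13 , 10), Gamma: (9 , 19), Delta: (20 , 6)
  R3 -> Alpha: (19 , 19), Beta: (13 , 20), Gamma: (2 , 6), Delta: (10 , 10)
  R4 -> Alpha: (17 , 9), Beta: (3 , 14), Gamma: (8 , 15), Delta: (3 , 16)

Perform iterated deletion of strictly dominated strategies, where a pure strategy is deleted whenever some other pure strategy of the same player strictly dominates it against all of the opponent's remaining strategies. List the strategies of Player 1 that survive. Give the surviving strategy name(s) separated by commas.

R1, R2, R3

For Player 2, Beta strictly dominates Alpha on the remaining rows (R1: 16>0, R2: 10>5, R3: 20>19, R4: 14>9); eliminate Alpha.
Row R4 is eliminated: R1 beats it against every remaining column (Beta: 13>3, Gamma: 16>8, Delta: 14>3).
For Player 2, Beta strictly dominates Delta on the remaining rows (R1: 16>7, R2: 10>6, R3: 20>10); eliminate Delta.
Among the remaining strategies, none is strictly dominated by another pure strategy of the same player, so the elimination stops.
Surviving strategies — Player 1: {R1, R2, R3}; Player 2: {Beta, Gamma}.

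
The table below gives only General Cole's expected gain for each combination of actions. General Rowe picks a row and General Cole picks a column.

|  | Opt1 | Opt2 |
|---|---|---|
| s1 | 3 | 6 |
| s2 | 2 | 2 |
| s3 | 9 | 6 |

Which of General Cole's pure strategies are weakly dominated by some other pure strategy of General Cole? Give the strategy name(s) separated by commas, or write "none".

Opt1: no other strategy beats it everywhere (Opt2 at s3 (9>6)).
Nothing dominates Opt2: Opt1 at s1 (6>3).

none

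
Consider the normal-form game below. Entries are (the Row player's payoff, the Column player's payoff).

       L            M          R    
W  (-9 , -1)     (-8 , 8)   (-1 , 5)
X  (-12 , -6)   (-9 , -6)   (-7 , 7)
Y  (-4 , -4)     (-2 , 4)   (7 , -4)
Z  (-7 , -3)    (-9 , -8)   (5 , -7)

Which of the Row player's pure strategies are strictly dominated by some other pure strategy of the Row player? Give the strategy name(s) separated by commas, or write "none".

W is strictly dominated by Y (L: -4>-9, M: -2>-8, R: 7>-1).
X is strictly dominated by W (L: -9>-12, M: -8>-9, R: -1>-7).
Y: no other strategy beats it everywhere (W at L (-4>-9); X at L (-4>-12); Z at L (-4>-7)).
Z is strictly dominated by Y (L: -4>-7, M: -2>-9, R: 7>5).

W, X, Z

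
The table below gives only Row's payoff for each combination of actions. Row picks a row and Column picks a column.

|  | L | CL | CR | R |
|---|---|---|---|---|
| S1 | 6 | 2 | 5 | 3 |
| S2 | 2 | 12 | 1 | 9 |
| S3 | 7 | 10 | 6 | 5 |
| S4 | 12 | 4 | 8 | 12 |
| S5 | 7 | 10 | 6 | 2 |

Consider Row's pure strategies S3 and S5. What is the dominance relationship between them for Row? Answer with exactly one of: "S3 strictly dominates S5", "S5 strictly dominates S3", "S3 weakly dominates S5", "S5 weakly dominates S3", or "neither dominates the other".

S3 weakly dominates S5

S3's payoffs vs S5's, by Column's action — L: 7=7, CL: 10=10, CR: 6=6, R: 5>2.
S3 is at least as good everywhere and strictly better somewhere (tied only at L, CL, CR), so S3 weakly but not strictly dominates S5.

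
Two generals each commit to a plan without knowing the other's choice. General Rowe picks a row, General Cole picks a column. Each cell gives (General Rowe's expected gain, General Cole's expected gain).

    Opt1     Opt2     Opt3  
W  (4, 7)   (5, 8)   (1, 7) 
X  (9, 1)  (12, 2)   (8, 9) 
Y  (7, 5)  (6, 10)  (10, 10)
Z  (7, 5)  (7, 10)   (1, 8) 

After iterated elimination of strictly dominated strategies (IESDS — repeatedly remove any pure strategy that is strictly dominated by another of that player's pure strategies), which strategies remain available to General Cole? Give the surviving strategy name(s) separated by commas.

Opt2, Opt3

For General Rowe, X strictly dominates W on the remaining columns (Opt1: 9>4, Opt2: 12>5, Opt3: 8>1); eliminate W.
Row Z is eliminated: X beats it against every remaining column (Opt1: 9>7, Opt2: 12>7, Opt3: 8>1).
Column Opt1 is eliminated: Opt2 beats it against every remaining row (X: 2>1, Y: 10>5).
Among the remaining strategies, none is strictly dominated by another pure strategy of the same player, so the elimination stops.
Surviving strategies — General Rowe: {X, Y}; General Cole: {Opt2, Opt3}.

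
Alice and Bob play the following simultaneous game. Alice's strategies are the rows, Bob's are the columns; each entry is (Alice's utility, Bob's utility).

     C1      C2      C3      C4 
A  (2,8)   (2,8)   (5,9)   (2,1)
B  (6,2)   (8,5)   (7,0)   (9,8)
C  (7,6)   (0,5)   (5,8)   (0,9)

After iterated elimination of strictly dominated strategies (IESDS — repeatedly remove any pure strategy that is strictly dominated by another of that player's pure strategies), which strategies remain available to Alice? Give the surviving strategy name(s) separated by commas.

B

For Alice, B strictly dominates A on the remaining columns (C1: 6>2, C2: 8>2, C3: 7>5, C4: 9>2); eliminate A.
Bob's strategy C1 is strictly dominated by C4 (B: 8>2, C: 9>6) and is removed.
For Alice, B strictly dominates C on the remaining columns (C2: 8>0, C3: 7>5, C4: 9>0); eliminate C.
Column C2 is eliminated: C4 beats it against every remaining row (B: 8>5).
Bob's strategy C3 is strictly dominated by C4 (B: 8>0) and is removed.
Among the remaining strategies, none is strictly dominated by another pure strategy of the same player, so the elimination stops.
Surviving strategies — Alice: {B}; Bob: {C4}.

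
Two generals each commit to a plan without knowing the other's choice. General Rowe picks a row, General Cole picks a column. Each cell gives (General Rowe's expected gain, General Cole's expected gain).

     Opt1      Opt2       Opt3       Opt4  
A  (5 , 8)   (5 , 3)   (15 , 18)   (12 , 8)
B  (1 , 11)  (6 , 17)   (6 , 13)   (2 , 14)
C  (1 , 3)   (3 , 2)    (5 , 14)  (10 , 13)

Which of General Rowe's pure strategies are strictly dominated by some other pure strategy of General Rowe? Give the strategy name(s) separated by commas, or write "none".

A is not dominated — it holds its own against B at Opt1 (5>1); C at Opt1 (5>1).
Nothing dominates B: A at Opt2 (6>5); C at Opt1 (1=1).
C is strictly dominated by A (Opt1: 5>1, Opt2: 5>3, Opt3: 15>5, Opt4: 12>10).

C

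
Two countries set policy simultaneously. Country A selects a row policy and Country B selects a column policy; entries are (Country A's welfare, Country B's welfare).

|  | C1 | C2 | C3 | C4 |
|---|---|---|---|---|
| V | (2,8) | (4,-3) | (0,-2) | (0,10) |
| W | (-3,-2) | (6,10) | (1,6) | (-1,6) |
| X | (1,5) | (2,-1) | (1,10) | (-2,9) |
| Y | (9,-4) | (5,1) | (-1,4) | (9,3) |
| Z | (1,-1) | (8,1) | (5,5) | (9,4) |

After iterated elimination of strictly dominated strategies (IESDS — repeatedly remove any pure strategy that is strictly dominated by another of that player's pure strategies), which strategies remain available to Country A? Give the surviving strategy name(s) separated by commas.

Z

For Country A, Z strictly dominates W on the remaining columns (C1: 1>-3, C2: 8>6, C3: 5>1, C4: 9>-1); eliminate W.
Column C1 is eliminated: C4 beats it against every remaining row (V: 10>8, X: 9>5, Y: 3>-4, Z: 4>-1).
Country A's strategy V is strictly dominated by Z (C2: 8>4, C3: 5>0, C4: 9>0) and is removed.
Row X is eliminated: Z beats it against every remaining column (C2: 8>2, C3: 5>1, C4: 9>-2).
Column C2 is eliminated: C3 beats it against every remaining row (Y: 4>1, Z: 5>1).
Country B's strategy C4 is strictly dominated by C3 (Y: 4>3, Z: 5>4) and is removed.
For Country A, Z strictly dominates Y on the remaining columns (C3: 5>-1); eliminate Y.
Among the remaining strategies, none is strictly dominated by another pure strategy of the same player, so the elimination stops.
Surviving strategies — Country A: {Z}; Country B: {C3}.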